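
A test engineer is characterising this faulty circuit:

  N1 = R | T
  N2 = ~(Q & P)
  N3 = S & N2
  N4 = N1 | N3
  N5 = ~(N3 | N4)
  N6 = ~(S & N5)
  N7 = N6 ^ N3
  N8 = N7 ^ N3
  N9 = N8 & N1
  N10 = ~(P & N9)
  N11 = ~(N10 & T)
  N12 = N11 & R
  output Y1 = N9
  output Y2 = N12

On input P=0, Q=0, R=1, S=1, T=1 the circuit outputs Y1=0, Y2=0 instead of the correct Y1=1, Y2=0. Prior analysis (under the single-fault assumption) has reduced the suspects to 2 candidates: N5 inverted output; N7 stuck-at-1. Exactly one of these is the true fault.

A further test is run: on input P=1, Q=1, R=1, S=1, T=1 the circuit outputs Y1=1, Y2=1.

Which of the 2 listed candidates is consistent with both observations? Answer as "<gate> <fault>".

Evaluate each candidate on input P=1, Q=1, R=1, S=1, T=1:
  N5 inverted output: N1=1, N2=0, N3=0, N4=1, N5=1 [inverted output], N6=0, N7=0, N8=0, N9=0, N10=1, N11=0, N12=0 → Y1=0, Y2=0 — eliminated
  N7 stuck-at-1: N1=1, N2=0, N3=0, N4=1, N5=0, N6=1, N7=1 [stuck-at-1], N8=1, N9=1, N10=0, N11=1, N12=1 → Y1=1, Y2=1 — matches
Only N7 stuck-at-1 reproduces the observed Y1=1, Y2=1.

N7 stuck-at-1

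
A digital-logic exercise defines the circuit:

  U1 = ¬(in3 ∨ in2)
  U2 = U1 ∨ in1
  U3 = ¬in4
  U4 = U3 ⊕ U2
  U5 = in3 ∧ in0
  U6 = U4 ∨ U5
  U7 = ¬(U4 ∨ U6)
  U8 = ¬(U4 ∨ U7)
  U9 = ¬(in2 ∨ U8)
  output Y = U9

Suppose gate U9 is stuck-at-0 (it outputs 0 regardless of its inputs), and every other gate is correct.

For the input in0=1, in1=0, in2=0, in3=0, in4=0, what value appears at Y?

0

Propagate with U9 forced: U1=1, U2=1, U3=1, U4=0, U5=0, U6=0, U7=1, U8=0, U9=0 [stuck-at-0].
So Y = 0. (Without the fault it would be 1.)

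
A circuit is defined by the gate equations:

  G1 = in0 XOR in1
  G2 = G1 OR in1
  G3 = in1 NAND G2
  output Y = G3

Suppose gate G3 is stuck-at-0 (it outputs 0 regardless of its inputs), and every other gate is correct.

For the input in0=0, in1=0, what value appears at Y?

0

Propagate with G3 forced: G1=0, G2=0, G3=0 [stuck-at-0].
So Y = 0. (Without the fault it would be 1.)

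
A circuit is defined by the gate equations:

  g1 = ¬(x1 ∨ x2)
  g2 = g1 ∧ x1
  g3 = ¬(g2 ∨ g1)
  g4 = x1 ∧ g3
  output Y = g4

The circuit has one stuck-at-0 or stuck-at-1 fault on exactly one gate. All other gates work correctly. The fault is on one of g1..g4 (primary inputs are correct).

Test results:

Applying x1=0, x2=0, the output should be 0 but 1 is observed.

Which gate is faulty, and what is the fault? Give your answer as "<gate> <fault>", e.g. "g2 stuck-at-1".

Fault-free values for test 1 (x1=0, x2=0): g1=1, g2=0, g3=0, g4=0, giving Y=0. Observed 1.
Test 1: faults giving observed 1 are {g4 stuck-at-1}.
Only g4 stuck-at-1 is consistent with every test.

g4 stuck-at-1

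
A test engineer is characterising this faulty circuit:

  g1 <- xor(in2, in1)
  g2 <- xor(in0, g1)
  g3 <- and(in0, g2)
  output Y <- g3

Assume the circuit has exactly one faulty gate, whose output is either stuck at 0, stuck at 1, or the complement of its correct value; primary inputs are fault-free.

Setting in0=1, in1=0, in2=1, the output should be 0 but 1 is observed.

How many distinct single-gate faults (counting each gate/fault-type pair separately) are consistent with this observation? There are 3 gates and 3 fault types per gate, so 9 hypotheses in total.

6

Fault-free: g1=1, g2=0, g3=0 → 0. Observed 1.
  g1 stuck-at-0: output 1 ✓
  g1 stuck-at-1: output 0 ✗
  g1 inverted output: output 1 ✓
  g2 stuck-at-0: output 0 ✗
  g2 stuck-at-1: output 1 ✓
  g2 inverted output: output 1 ✓
  g3 stuck-at-0: output 0 ✗
  g3 stuck-at-1: output 1 ✓
  g3 inverted output: output 1 ✓
Consistent faults: {g1 stuck-at-0, g1 inverted output, g2 stuck-at-1, g2 inverted output, g3 stuck-at-1, g3 inverted output} — 6 in all.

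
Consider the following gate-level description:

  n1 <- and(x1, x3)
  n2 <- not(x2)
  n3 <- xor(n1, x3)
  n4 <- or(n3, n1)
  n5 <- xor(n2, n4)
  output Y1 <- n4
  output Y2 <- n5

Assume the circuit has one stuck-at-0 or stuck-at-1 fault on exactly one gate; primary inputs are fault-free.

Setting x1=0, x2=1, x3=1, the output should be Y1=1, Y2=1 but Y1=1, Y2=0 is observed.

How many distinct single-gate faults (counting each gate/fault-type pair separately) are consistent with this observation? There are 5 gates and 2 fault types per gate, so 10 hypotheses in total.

2

Fault-free: n1=0, n2=0, n3=1, n4=1, n5=1 → Y1=1, Y2=1. Observed Y1=1, Y2=0.
  n1 stuck-at-0: output Y1=1, Y2=1 ✗
  n1 stuck-at-1: output Y1=1, Y2=1 ✗
  n2 stuck-at-0: output Y1=1, Y2=1 ✗
  n2 stuck-at-1: output Y1=1, Y2=0 ✓
  n3 stuck-at-0: output Y1=0, Y2=0 ✗
  n3 stuck-at-1: output Y1=1, Y2=1 ✗
  n4 stuck-at-0: output Y1=0, Y2=0 ✗
  n4 stuck-at-1: output Y1=1, Y2=1 ✗
  n5 stuck-at-0: output Y1=1, Y2=0 ✓
  n5 stuck-at-1: output Y1=1, Y2=1 ✗
Consistent faults: {n2 stuck-at-1, n5 stuck-at-0} — 2 in all.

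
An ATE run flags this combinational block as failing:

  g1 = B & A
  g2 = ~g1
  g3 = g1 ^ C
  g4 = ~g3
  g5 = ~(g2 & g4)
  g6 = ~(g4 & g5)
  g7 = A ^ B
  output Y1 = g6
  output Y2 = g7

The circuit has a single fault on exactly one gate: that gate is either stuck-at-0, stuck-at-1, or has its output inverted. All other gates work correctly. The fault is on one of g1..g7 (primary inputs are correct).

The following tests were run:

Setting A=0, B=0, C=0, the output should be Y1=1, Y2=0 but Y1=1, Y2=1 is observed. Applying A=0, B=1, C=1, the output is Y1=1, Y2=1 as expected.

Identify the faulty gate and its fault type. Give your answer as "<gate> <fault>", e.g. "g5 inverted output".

g7 stuck-at-1

Fault-free values for test 1 (A=0, B=0, C=0): g1=0, g2=1, g3=0, g4=1, g5=0, g6=1, g7=0, giving Y1=1, Y2=0. Observed Y1=1, Y2=1.
Test 1: faults giving observed Y1=1, Y2=1 are {g7 stuck-at-1, g7 inverted output}.
Test 2 (A=0, B=1, C=1): fault-free g1=0, g2=1, g3=1, g4=0, g5=1, g6=1, g7=1 → Y1=1, Y2=1; observed Y1=1, Y2=1. Eliminates g7 inverted output.
Only g7 stuck-at-1 is consistent with every test.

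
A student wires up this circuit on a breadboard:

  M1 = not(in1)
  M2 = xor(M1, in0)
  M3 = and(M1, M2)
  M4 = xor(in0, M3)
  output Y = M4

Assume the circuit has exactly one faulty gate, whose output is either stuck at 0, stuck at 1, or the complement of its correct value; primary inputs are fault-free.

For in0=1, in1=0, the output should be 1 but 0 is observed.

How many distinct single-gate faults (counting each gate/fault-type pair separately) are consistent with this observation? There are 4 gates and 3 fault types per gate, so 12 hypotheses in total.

Fault-free: M1=1, M2=0, M3=0, M4=1 → 1. Observed 0.
  M1 stuck-at-0: output 1 ✗
  M1 stuck-at-1: output 1 ✗
  M1 inverted output: output 1 ✗
  M2 stuck-at-0: output 1 ✗
  M2 stuck-at-1: output 0 ✓
  M2 inverted output: output 0 ✓
  M3 stuck-at-0: output 1 ✗
  M3 stuck-at-1: output 0 ✓
  M3 inverted output: output 0 ✓
  M4 stuck-at-0: output 0 ✓
  M4 stuck-at-1: output 1 ✗
  M4 inverted output: output 0 ✓
Consistent faults: {M2 stuck-at-1, M2 inverted output, M3 stuck-at-1, M3 inverted output, M4 stuck-at-0, M4 inverted output} — 6 in all.

6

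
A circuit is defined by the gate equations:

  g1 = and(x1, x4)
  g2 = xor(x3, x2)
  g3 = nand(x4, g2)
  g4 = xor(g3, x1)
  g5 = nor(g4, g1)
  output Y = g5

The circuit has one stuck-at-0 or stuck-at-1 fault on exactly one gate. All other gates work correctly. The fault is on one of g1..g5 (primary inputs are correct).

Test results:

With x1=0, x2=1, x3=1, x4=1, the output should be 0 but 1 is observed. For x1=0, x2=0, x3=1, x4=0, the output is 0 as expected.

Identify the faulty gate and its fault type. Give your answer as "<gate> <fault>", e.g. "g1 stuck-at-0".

Fault-free values for test 1 (x1=0, x2=1, x3=1, x4=1): g1=0, g2=0, g3=1, g4=1, g5=0, giving Y=0. Observed 1.
Test 1: faults giving observed 1 are {g2 stuck-at-1, g3 stuck-at-0, g4 stuck-at-0, g5 stuck-at-1}.
Test 2 (x1=0, x2=0, x3=1, x4=0): fault-free g1=0, g2=1, g3=1, g4=1, g5=0 → 0; observed 0. Eliminates g3 stuck-at-0, g4 stuck-at-0, g5 stuck-at-1.
Only g2 stuck-at-1 is consistent with every test.

g2 stuck-at-1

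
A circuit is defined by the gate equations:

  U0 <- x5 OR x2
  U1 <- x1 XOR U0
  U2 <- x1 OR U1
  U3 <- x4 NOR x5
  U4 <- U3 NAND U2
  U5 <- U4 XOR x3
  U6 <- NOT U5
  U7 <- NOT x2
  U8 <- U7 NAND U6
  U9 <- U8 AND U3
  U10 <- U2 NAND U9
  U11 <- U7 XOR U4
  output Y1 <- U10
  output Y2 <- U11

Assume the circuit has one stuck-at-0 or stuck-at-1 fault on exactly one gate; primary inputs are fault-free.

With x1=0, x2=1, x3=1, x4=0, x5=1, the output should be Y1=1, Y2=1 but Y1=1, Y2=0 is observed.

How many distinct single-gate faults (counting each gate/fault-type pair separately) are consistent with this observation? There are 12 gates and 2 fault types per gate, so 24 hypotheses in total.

3

Fault-free: U0=1, U1=1, U2=1, U3=0, U4=1, U5=0, U6=1, U7=0, U8=1, U9=0, U10=1, U11=1 → Y1=1, Y2=1. Observed Y1=1, Y2=0.
  U0: none of the 2 fault types match ✗
  U1: none of the 2 fault types match ✗
  U2: none of the 2 fault types match ✗
  U3: none of the 2 fault types match ✗
  U4: stuck-at-0 ✓; others ✗
  U5: none of the 2 fault types match ✗
  U6: none of the 2 fault types match ✗
  U7: stuck-at-1 ✓; others ✗
  U8: none of the 2 fault types match ✗
  U9: none of the 2 fault types match ✗
  U10: none of the 2 fault types match ✗
  U11: stuck-at-0 ✓; others ✗
Consistent faults: {U4 stuck-at-0, U7 stuck-at-1, U11 stuck-at-0} — 3 in all.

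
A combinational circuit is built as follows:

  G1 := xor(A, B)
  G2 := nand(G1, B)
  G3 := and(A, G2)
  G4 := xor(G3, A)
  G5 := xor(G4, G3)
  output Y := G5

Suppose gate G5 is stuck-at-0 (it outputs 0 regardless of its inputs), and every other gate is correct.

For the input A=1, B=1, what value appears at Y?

Propagate with G5 forced: G1=0, G2=1, G3=1, G4=0, G5=0 [stuck-at-0].
So Y = 0. (Without the fault it would be 1.)

0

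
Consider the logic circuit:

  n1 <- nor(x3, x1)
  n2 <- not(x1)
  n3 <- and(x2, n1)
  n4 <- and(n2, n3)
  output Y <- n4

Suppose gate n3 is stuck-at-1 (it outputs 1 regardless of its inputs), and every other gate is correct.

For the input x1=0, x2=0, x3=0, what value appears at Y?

1

Propagate with n3 forced: n1=1, n2=1, n3=1 [stuck-at-1], n4=1.
So Y = 1. (Without the fault it would be 0.)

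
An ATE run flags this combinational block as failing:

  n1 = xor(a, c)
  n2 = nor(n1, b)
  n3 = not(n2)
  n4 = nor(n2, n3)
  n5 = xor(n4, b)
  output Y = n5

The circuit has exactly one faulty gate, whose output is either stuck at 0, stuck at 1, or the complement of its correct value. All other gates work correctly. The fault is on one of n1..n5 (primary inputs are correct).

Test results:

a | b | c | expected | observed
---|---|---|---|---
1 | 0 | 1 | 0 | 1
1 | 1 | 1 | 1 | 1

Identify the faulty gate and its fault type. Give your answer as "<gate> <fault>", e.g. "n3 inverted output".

n5 stuck-at-1

Fault-free values for test 1 (a=1, b=0, c=1): n1=0, n2=1, n3=0, n4=0, n5=0, giving Y=0. Observed 1.
Test 1: faults giving observed 1 are {n4 stuck-at-1, n4 inverted output, n5 stuck-at-1, n5 inverted output}.
Test 2 (a=1, b=1, c=1): fault-free n1=0, n2=0, n3=1, n4=0, n5=1 → 1; observed 1. Eliminates n4 stuck-at-1, n4 inverted output, n5 inverted output.
Only n5 stuck-at-1 is consistent with every test.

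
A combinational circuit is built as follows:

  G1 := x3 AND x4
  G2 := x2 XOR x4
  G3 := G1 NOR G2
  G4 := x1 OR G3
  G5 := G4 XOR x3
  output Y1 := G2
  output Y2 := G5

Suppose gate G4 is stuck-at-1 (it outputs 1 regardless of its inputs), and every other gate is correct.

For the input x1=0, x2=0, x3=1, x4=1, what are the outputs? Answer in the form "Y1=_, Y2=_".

Y1=1, Y2=0

Propagate with G4 forced: G1=1, G2=1, G3=0, G4=1 [stuck-at-1], G5=0.
So the outputs are Y1=1, Y2=0. (Without the fault they would be Y1=1, Y2=1.)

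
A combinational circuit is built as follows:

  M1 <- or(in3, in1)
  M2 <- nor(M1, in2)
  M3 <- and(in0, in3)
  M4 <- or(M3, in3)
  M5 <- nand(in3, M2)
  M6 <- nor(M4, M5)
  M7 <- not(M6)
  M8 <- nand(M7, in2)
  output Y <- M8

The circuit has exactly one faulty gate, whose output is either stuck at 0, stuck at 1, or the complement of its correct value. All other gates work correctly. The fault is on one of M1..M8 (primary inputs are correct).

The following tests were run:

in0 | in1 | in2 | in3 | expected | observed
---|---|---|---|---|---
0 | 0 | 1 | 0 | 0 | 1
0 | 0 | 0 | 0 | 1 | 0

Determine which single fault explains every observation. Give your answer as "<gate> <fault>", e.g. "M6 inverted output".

Fault-free values for test 1 (in0=0, in1=0, in2=1, in3=0): M1=0, M2=0, M3=0, M4=0, M5=1, M6=0, M7=1, M8=0, giving Y=0. Observed 1.
Test 1: faults giving observed 1 are {M5 stuck-at-0, M5 inverted output, M6 stuck-at-1, M6 inverted output, M7 stuck-at-0, M7 inverted output, M8 stuck-at-1, M8 inverted output}.
Test 2 (in0=0, in1=0, in2=0, in3=0): fault-free M1=0, M2=1, M3=0, M4=0, M5=1, M6=0, M7=1, M8=1 → 1; observed 0. Eliminates M5 stuck-at-0, M5 inverted output, M6 stuck-at-1, M6 inverted output, M7 stuck-at-0, M7 inverted output, M8 stuck-at-1.
Only M8 inverted output is consistent with every test.

M8 inverted output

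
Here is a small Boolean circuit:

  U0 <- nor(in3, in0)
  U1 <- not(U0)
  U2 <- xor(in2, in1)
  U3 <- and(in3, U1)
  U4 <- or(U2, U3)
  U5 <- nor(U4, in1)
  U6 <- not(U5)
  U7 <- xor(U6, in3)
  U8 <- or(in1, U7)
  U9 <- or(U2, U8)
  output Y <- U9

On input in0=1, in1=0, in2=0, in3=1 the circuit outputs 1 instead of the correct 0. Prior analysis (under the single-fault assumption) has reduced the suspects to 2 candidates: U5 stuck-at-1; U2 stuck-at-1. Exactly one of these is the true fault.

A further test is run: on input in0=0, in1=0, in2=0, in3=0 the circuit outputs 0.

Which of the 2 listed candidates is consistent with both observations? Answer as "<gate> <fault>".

U5 stuck-at-1

Evaluate each candidate on input in0=0, in1=0, in2=0, in3=0:
  U5 stuck-at-1: U0=1, U1=0, U2=0, U3=0, U4=0, U5=1 [stuck-at-1], U6=0, U7=0, U8=0, U9=0 → 0 — matches
  U2 stuck-at-1: U0=1, U1=0, U2=1 [stuck-at-1], U3=0, U4=1, U5=0, U6=1, U7=1, U8=1, U9=1 → 1 — eliminated
Only U5 stuck-at-1 reproduces the observed 0.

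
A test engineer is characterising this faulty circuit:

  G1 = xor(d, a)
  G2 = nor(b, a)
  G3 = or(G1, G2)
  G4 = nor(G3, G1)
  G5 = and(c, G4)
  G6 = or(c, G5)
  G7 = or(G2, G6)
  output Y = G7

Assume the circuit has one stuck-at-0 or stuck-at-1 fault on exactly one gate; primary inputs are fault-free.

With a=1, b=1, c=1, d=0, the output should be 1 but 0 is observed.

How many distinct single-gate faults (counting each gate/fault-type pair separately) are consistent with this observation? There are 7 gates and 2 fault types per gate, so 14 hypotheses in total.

Fault-free: G1=1, G2=0, G3=1, G4=0, G5=0, G6=1, G7=1 → 1. Observed 0.
  G1 stuck-at-0: output 1 ✗
  G1 stuck-at-1: output 1 ✗
  G2 stuck-at-0: output 1 ✗
  G2 stuck-at-1: output 1 ✗
  G3 stuck-at-0: output 1 ✗
  G3 stuck-at-1: output 1 ✗
  G4 stuck-at-0: output 1 ✗
  G4 stuck-at-1: output 1 ✗
  G5 stuck-at-0: output 1 ✗
  G5 stuck-at-1: output 1 ✗
  G6 stuck-at-0: output 0 ✓
  G6 stuck-at-1: output 1 ✗
  G7 stuck-at-0: output 0 ✓
  G7 stuck-at-1: output 1 ✗
Consistent faults: {G6 stuck-at-0, G7 stuck-at-0} — 2 in all.

2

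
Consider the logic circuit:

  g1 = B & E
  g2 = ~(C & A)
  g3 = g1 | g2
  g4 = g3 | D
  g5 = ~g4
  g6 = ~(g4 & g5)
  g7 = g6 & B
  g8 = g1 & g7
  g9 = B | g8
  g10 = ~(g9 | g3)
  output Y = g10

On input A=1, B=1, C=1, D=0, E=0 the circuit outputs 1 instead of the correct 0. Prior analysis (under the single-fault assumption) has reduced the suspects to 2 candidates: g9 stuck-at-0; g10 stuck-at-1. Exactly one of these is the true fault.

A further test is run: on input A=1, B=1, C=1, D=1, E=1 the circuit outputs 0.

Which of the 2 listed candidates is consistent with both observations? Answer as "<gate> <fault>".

g9 stuck-at-0

Evaluate each candidate on input A=1, B=1, C=1, D=1, E=1:
  g9 stuck-at-0: g1=1, g2=0, g3=1, g4=1, g5=0, g6=1, g7=1, g8=1, g9=0 [stuck-at-0], g10=0 → 0 — matches
  g10 stuck-at-1: g1=1, g2=0, g3=1, g4=1, g5=0, g6=1, g7=1, g8=1, g9=1, g10=1 [stuck-at-1] → 1 — eliminated
Only g9 stuck-at-0 reproduces the observed 0.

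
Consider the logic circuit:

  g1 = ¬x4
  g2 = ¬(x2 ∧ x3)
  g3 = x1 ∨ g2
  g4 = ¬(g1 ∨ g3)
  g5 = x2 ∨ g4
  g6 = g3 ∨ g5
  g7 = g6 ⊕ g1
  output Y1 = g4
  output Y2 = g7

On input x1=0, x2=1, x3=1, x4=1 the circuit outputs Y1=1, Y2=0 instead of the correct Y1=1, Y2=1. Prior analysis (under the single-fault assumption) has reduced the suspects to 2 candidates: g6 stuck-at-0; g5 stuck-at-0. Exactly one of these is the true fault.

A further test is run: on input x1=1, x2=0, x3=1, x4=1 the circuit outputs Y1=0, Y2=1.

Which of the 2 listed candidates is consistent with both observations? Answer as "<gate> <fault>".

Evaluate each candidate on input x1=1, x2=0, x3=1, x4=1:
  g6 stuck-at-0: g1=0, g2=1, g3=1, g4=0, g5=0, g6=0 [stuck-at-0], g7=0 → Y1=0, Y2=0 — eliminated
  g5 stuck-at-0: g1=0, g2=1, g3=1, g4=0, g5=0 [stuck-at-0], g6=1, g7=1 → Y1=0, Y2=1 — matches
Only g5 stuck-at-0 reproduces the observed Y1=0, Y2=1.

g5 stuck-at-0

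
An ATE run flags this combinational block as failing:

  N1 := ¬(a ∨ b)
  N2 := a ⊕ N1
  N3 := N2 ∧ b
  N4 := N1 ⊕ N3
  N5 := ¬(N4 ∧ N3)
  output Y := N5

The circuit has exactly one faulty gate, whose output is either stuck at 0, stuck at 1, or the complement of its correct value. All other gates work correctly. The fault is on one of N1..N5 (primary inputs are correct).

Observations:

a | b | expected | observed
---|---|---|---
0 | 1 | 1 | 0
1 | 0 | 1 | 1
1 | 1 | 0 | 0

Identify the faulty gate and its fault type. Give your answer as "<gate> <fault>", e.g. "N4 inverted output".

Fault-free values for test 1 (a=0, b=1): N1=0, N2=0, N3=0, N4=0, N5=1, giving Y=1. Observed 0.
Test 1: faults giving observed 0 are {N2 stuck-at-1, N2 inverted output, N3 stuck-at-1, N3 inverted output, N5 stuck-at-0, N5 inverted output}.
Test 2 (a=1, b=0): fault-free N1=0, N2=1, N3=0, N4=0, N5=1 → 1; observed 1. Eliminates N3 stuck-at-1, N3 inverted output, N5 stuck-at-0, N5 inverted output.
Test 3 (a=1, b=1): fault-free N1=0, N2=1, N3=1, N4=1, N5=0 → 0; observed 0. Eliminates N2 inverted output.
Only N2 stuck-at-1 is consistent with every test.

N2 stuck-at-1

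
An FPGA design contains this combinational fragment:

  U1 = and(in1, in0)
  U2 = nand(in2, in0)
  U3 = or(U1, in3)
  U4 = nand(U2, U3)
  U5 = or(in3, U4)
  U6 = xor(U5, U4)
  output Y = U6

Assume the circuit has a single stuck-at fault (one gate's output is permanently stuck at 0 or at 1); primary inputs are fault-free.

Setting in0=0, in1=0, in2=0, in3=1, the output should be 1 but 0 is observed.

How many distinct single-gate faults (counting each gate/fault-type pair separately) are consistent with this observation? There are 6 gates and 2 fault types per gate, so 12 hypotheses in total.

5

Fault-free: U1=0, U2=1, U3=1, U4=0, U5=1, U6=1 → 1. Observed 0.
  U1 stuck-at-0: output 1 ✗
  U1 stuck-at-1: output 1 ✗
  U2 stuck-at-0: output 0 ✓
  U2 stuck-at-1: output 1 ✗
  U3 stuck-at-0: output 0 ✓
  U3 stuck-at-1: output 1 ✗
  U4 stuck-at-0: output 1 ✗
  U4 stuck-at-1: output 0 ✓
  U5 stuck-at-0: output 0 ✓
  U5 stuck-at-1: output 1 ✗
  U6 stuck-at-0: output 0 ✓
  U6 stuck-at-1: output 1 ✗
Consistent faults: {U2 stuck-at-0, U3 stuck-at-0, U4 stuck-at-1, U5 stuck-at-0, U6 stuck-at-0} — 5 in all.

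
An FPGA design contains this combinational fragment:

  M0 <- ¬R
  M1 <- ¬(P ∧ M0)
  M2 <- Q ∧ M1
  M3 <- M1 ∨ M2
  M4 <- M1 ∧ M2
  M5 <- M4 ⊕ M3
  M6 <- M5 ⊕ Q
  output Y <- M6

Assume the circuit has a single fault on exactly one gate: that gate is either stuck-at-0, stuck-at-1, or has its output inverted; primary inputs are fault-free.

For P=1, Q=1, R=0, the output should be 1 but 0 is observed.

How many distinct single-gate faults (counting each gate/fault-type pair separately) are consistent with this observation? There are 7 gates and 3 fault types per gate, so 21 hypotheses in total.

Fault-free: M0=1, M1=0, M2=0, M3=0, M4=0, M5=0, M6=1 → 1. Observed 0.
  M0: none of the 3 fault types match ✗
  M1: none of the 3 fault types match ✗
  M2: stuck-at-1, inverted output ✓; others ✗
  M3: stuck-at-1, inverted output ✓; others ✗
  M4: stuck-at-1, inverted output ✓; others ✗
  M5: stuck-at-1, inverted output ✓; others ✗
  M6: stuck-at-0, inverted output ✓; others ✗
Consistent faults: {M2 stuck-at-1, M2 inverted output, M3 stuck-at-1, M3 inverted output, M4 stuck-at-1, M4 inverted output, M5 stuck-at-1, M5 inverted output, M6 stuck-at-0, M6 inverted output} — 10 in all.

10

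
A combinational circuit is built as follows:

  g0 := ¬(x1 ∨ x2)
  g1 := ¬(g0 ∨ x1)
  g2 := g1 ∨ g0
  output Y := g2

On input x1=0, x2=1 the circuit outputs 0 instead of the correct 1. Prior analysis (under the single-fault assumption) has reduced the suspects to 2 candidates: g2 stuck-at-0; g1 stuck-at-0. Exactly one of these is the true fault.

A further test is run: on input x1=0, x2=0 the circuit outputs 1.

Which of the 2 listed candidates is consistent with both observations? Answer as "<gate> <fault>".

g1 stuck-at-0

Evaluate each candidate on input x1=0, x2=0:
  g2 stuck-at-0: g0=1, g1=0, g2=0 [stuck-at-0] → 0 — eliminated
  g1 stuck-at-0: g0=1, g1=0 [stuck-at-0], g2=1 → 1 — matches
Only g1 stuck-at-0 reproduces the observed 1.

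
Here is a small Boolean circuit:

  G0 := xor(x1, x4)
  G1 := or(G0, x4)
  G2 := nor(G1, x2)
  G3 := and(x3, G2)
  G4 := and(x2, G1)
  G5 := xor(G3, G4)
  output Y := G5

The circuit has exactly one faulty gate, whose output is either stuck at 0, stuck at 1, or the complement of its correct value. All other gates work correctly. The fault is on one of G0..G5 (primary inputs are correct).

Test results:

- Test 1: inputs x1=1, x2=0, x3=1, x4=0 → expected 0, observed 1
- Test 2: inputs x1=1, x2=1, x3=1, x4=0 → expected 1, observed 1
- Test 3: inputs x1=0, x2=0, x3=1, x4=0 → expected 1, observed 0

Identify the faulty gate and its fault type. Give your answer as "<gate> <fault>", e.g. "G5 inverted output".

Fault-free values for test 1 (x1=1, x2=0, x3=1, x4=0): G0=1, G1=1, G2=0, G3=0, G4=0, G5=0, giving Y=0. Observed 1.
Test 1: faults giving observed 1 are {G0 stuck-at-0, G0 inverted output, G1 stuck-at-0, G1 inverted output, G2 stuck-at-1, G2 inverted output, G3 stuck-at-1, G3 inverted output, G4 stuck-at-1, G4 inverted output, G5 stuck-at-1, G5 inverted output}.
Test 2 (x1=1, x2=1, x3=1, x4=0): fault-free G0=1, G1=1, G2=0, G3=0, G4=1, G5=1 → 1; observed 1. Eliminates G0 stuck-at-0, G0 inverted output, G1 stuck-at-0, G1 inverted output, G2 stuck-at-1, G2 inverted output, G3 stuck-at-1, G3 inverted output, G4 inverted output, G5 inverted output.
Test 3 (x1=0, x2=0, x3=1, x4=0): fault-free G0=0, G1=0, G2=1, G3=1, G4=0, G5=1 → 1; observed 0. Eliminates G5 stuck-at-1.
Only G4 stuck-at-1 is consistent with every test.

G4 stuck-at-1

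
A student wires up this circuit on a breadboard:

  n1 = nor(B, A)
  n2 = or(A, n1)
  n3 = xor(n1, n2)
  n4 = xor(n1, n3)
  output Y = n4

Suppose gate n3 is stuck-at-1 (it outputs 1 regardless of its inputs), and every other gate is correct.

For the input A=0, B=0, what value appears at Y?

0

Propagate with n3 forced: n1=1, n2=1, n3=1 [stuck-at-1], n4=0.
So Y = 0. (Without the fault it would be 1.)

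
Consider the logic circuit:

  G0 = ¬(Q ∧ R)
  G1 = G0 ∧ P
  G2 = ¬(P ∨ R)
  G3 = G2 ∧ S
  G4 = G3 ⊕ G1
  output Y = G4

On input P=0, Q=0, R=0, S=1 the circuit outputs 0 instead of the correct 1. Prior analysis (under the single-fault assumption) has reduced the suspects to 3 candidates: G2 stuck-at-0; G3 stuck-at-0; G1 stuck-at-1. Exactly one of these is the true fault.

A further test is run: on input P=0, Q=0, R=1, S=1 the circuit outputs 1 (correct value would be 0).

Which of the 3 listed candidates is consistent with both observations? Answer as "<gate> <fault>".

Evaluate each candidate on input P=0, Q=0, R=1, S=1:
  G2 stuck-at-0: G0=1, G1=0, G2=0 [stuck-at-0], G3=0, G4=0 → 0 — eliminated
  G3 stuck-at-0: G0=1, G1=0, G2=0, G3=0 [stuck-at-0], G4=0 → 0 — eliminated
  G1 stuck-at-1: G0=1, G1=1 [stuck-at-1], G2=0, G3=0, G4=1 → 1 — matches
Only G1 stuck-at-1 reproduces the observed 1.

G1 stuck-at-1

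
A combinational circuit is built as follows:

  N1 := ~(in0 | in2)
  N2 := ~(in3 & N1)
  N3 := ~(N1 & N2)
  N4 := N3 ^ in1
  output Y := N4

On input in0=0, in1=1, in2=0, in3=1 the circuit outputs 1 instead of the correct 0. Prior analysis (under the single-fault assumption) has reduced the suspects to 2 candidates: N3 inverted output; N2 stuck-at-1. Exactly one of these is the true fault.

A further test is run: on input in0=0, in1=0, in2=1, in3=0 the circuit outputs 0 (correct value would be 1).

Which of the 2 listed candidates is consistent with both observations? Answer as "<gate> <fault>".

Evaluate each candidate on input in0=0, in1=0, in2=1, in3=0:
  N3 inverted output: N1=0, N2=1, N3=0 [inverted output], N4=0 → 0 — matches
  N2 stuck-at-1: N1=0, N2=1 [stuck-at-1], N3=1, N4=1 → 1 — eliminated
Only N3 inverted output reproduces the observed 0.

N3 inverted output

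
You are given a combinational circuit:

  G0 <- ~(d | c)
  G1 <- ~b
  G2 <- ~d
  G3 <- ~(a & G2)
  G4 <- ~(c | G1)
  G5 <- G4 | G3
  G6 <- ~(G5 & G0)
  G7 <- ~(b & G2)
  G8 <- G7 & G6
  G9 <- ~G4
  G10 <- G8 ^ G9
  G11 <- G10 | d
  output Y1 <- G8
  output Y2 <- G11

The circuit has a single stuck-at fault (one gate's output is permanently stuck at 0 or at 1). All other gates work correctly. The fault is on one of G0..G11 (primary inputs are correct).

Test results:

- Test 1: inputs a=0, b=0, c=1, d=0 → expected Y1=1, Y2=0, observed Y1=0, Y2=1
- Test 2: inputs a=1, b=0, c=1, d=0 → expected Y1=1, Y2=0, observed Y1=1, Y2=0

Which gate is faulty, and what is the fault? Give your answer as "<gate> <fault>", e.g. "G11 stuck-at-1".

Fault-free values for test 1 (a=0, b=0, c=1, d=0): G0=0, G1=1, G2=1, G3=1, G4=0, G5=1, G6=1, G7=1, G8=1, G9=1, G10=0, G11=0, giving Y1=1, Y2=0. Observed Y1=0, Y2=1.
Test 1: faults giving observed Y1=0, Y2=1 are {G0 stuck-at-1, G6 stuck-at-0, G7 stuck-at-0, G8 stuck-at-0}.
Test 2 (a=1, b=0, c=1, d=0): fault-free G0=0, G1=1, G2=1, G3=0, G4=0, G5=0, G6=1, G7=1, G8=1, G9=1, G10=0, G11=0 → Y1=1, Y2=0; observed Y1=1, Y2=0. Eliminates G6 stuck-at-0, G7 stuck-at-0, G8 stuck-at-0.
Only G0 stuck-at-1 is consistent with every test.

G0 stuck-at-1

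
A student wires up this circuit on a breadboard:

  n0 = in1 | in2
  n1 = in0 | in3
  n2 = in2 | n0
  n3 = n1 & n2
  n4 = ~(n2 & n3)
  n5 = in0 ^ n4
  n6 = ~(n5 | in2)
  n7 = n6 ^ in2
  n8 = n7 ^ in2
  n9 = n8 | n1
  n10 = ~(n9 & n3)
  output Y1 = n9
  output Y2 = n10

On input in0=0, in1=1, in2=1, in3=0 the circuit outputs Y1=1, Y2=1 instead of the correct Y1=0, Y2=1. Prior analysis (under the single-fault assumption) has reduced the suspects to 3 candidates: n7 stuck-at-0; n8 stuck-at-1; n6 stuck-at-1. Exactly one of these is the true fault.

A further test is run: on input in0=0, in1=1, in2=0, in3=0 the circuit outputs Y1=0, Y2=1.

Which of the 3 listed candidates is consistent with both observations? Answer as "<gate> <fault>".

Evaluate each candidate on input in0=0, in1=1, in2=0, in3=0:
  n7 stuck-at-0: n0=1, n1=0, n2=1, n3=0, n4=1, n5=1, n6=0, n7=0 [stuck-at-0], n8=0, n9=0, n10=1 → Y1=0, Y2=1 — matches
  n8 stuck-at-1: n0=1, n1=0, n2=1, n3=0, n4=1, n5=1, n6=0, n7=0, n8=1 [stuck-at-1], n9=1, n10=1 → Y1=1, Y2=1 — eliminated
  n6 stuck-at-1: n0=1, n1=0, n2=1, n3=0, n4=1, n5=1, n6=1 [stuck-at-1], n7=1, n8=1, n9=1, n10=1 → Y1=1, Y2=1 — eliminated
Only n7 stuck-at-0 reproduces the observed Y1=0, Y2=1.

n7 stuck-at-0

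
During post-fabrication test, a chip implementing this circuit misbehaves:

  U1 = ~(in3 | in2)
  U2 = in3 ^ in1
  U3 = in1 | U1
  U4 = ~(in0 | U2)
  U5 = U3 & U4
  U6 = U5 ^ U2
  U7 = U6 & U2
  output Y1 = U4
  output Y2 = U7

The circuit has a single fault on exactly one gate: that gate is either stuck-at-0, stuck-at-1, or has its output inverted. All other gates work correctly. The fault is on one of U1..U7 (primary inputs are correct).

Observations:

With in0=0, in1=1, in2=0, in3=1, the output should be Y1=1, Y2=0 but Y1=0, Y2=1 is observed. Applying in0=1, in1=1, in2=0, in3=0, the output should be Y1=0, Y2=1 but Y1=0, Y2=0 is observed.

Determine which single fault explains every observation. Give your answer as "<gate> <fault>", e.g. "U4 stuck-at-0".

U2 inverted output

Fault-free values for test 1 (in0=0, in1=1, in2=0, in3=1): U1=0, U2=0, U3=1, U4=1, U5=1, U6=1, U7=0, giving Y1=1, Y2=0. Observed Y1=0, Y2=1.
Test 1: faults giving observed Y1=0, Y2=1 are {U2 stuck-at-1, U2 inverted output}.
Test 2 (in0=1, in1=1, in2=0, in3=0): fault-free U1=1, U2=1, U3=1, U4=0, U5=0, U6=1, U7=1 → Y1=0, Y2=1; observed Y1=0, Y2=0. Eliminates U2 stuck-at-1.
Only U2 inverted output is consistent with every test.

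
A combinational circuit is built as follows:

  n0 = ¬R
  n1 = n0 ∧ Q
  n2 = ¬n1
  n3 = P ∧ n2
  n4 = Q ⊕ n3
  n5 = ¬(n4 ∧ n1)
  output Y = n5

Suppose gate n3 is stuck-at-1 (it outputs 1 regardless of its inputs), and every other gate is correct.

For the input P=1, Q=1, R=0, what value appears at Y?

1

Propagate with n3 forced: n0=1, n1=1, n2=0, n3=1 [stuck-at-1], n4=0, n5=1.
So Y = 1. (Without the fault it would be 0.)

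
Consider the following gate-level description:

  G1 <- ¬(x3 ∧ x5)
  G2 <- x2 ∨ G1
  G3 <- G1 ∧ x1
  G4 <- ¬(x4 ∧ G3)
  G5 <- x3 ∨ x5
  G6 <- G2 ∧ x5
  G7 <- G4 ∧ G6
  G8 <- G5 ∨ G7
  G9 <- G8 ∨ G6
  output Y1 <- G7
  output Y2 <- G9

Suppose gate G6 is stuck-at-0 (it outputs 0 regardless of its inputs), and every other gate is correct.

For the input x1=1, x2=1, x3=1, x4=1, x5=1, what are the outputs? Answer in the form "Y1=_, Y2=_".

Propagate with G6 forced: G1=0, G2=1, G3=0, G4=1, G5=1, G6=0 [stuck-at-0], G7=0, G8=1, G9=1.
So the outputs are Y1=0, Y2=1. (Without the fault they would be Y1=1, Y2=1.)

Y1=0, Y2=1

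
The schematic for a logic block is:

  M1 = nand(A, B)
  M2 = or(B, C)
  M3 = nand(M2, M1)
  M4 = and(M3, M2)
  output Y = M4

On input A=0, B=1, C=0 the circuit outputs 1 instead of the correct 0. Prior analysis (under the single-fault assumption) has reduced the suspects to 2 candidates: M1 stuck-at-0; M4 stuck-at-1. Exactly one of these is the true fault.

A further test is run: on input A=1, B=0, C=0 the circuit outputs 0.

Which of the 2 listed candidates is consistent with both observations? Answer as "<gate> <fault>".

Evaluate each candidate on input A=1, B=0, C=0:
  M1 stuck-at-0: M1=0 [stuck-at-0], M2=0, M3=1, M4=0 → 0 — matches
  M4 stuck-at-1: M1=1, M2=0, M3=1, M4=1 [stuck-at-1] → 1 — eliminated
Only M1 stuck-at-0 reproduces the observed 0.

M1 stuck-at-0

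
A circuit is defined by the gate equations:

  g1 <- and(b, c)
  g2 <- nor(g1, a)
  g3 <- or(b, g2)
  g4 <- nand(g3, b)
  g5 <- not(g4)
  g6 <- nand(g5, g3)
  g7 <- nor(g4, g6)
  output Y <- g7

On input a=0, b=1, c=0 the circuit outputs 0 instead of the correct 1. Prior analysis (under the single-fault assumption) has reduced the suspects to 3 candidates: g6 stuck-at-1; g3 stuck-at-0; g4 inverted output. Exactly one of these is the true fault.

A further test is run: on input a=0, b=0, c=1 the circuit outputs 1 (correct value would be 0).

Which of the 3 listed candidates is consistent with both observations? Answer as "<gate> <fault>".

g4 inverted output

Evaluate each candidate on input a=0, b=0, c=1:
  g6 stuck-at-1: g1=0, g2=1, g3=1, g4=1, g5=0, g6=1 [stuck-at-1], g7=0 → 0 — eliminated
  g3 stuck-at-0: g1=0, g2=1, g3=0 [stuck-at-0], g4=1, g5=0, g6=1, g7=0 → 0 — eliminated
  g4 inverted output: g1=0, g2=1, g3=1, g4=0 [inverted output], g5=1, g6=0, g7=1 → 1 — matches
Only g4 inverted output reproduces the observed 1.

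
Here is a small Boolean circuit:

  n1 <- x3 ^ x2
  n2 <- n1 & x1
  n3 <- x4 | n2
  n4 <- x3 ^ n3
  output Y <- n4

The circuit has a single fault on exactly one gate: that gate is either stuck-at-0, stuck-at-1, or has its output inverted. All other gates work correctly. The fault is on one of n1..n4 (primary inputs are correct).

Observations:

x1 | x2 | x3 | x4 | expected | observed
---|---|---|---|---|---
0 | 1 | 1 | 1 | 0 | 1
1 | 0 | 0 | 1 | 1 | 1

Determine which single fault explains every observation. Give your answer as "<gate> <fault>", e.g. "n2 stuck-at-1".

n4 stuck-at-1

Fault-free values for test 1 (x1=0, x2=1, x3=1, x4=1): n1=0, n2=0, n3=1, n4=0, giving Y=0. Observed 1.
Test 1: faults giving observed 1 are {n3 stuck-at-0, n3 inverted output, n4 stuck-at-1, n4 inverted output}.
Test 2 (x1=1, x2=0, x3=0, x4=1): fault-free n1=0, n2=0, n3=1, n4=1 → 1; observed 1. Eliminates n3 stuck-at-0, n3 inverted output, n4 inverted output.
Only n4 stuck-at-1 is consistent with every test.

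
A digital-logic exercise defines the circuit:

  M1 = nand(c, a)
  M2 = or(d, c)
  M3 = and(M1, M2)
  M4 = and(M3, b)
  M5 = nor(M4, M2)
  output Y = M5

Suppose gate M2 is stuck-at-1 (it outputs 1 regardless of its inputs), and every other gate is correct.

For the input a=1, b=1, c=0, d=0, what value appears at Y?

0

Propagate with M2 forced: M1=1, M2=1 [stuck-at-1], M3=1, M4=1, M5=0.
So Y = 0. (Without the fault it would be 1.)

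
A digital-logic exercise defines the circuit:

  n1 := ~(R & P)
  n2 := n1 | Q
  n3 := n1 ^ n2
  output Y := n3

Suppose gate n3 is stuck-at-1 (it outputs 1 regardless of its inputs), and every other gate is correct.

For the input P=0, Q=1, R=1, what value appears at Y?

1

Propagate with n3 forced: n1=1, n2=1, n3=1 [stuck-at-1].
So Y = 1. (Without the fault it would be 0.)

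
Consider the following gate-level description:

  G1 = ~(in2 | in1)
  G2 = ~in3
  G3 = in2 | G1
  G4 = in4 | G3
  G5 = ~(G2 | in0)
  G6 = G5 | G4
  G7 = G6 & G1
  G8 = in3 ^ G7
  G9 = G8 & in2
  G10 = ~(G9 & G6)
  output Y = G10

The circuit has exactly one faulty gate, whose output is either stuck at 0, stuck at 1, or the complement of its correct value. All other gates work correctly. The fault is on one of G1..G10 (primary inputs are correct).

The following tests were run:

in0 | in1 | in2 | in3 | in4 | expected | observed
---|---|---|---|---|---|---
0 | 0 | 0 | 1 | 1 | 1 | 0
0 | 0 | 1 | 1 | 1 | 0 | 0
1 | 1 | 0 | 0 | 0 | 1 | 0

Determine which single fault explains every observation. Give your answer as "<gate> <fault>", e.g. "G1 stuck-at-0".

G10 stuck-at-0

Fault-free values for test 1 (in0=0, in1=0, in2=0, in3=1, in4=1): G1=1, G2=0, G3=1, G4=1, G5=1, G6=1, G7=1, G8=0, G9=0, G10=1, giving Y=1. Observed 0.
Test 1: faults giving observed 0 are {G9 stuck-at-1, G9 inverted output, G10 stuck-at-0, G10 inverted output}.
Test 2 (in0=0, in1=0, in2=1, in3=1, in4=1): fault-free G1=0, G2=0, G3=1, G4=1, G5=1, G6=1, G7=0, G8=1, G9=1, G10=0 → 0; observed 0. Eliminates G9 inverted output, G10 inverted output.
Test 3 (in0=1, in1=1, in2=0, in3=0, in4=0): fault-free G1=0, G2=1, G3=0, G4=0, G5=0, G6=0, G7=0, G8=0, G9=0, G10=1 → 1; observed 0. Eliminates G9 stuck-at-1.
Only G10 stuck-at-0 is consistent with every test.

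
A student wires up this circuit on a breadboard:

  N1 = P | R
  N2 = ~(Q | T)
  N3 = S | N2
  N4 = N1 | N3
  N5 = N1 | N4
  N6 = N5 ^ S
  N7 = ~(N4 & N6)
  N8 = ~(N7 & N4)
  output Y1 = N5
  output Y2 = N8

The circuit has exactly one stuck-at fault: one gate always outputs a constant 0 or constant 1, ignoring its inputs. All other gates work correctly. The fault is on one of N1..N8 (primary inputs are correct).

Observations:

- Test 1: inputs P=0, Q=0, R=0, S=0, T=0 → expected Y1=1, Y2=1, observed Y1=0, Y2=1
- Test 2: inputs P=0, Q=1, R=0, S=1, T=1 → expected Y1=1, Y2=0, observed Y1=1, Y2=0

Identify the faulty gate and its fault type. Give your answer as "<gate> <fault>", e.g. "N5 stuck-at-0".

N2 stuck-at-0

Fault-free values for test 1 (P=0, Q=0, R=0, S=0, T=0): N1=0, N2=1, N3=1, N4=1, N5=1, N6=1, N7=0, N8=1, giving Y1=1, Y2=1. Observed Y1=0, Y2=1.
Test 1: faults giving observed Y1=0, Y2=1 are {N2 stuck-at-0, N3 stuck-at-0, N4 stuck-at-0}.
Test 2 (P=0, Q=1, R=0, S=1, T=1): fault-free N1=0, N2=0, N3=1, N4=1, N5=1, N6=0, N7=1, N8=0 → Y1=1, Y2=0; observed Y1=1, Y2=0. Eliminates N3 stuck-at-0, N4 stuck-at-0.
Only N2 stuck-at-0 is consistent with every test.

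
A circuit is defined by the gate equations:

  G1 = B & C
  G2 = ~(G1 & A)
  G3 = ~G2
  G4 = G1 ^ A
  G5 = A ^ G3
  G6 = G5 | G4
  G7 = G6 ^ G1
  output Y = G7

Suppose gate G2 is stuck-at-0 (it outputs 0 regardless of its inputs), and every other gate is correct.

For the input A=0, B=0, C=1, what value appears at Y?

1

Propagate with G2 forced: G1=0, G2=0 [stuck-at-0], G3=1, G4=0, G5=1, G6=1, G7=1.
So Y = 1. (Without the fault it would be 0.)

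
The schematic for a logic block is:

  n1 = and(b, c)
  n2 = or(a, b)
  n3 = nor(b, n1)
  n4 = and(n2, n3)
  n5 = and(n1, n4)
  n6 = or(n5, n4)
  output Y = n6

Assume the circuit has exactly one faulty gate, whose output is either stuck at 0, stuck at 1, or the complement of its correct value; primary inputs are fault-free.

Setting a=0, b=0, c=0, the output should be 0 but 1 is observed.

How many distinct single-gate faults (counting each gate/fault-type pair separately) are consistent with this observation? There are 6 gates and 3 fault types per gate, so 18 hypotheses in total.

8

Fault-free: n1=0, n2=0, n3=1, n4=0, n5=0, n6=0 → 0. Observed 1.
  n1: none of the 3 fault types match ✗
  n2: stuck-at-1, inverted output ✓; others ✗
  n3: none of the 3 fault types match ✗
  n4: stuck-at-1, inverted output ✓; others ✗
  n5: stuck-at-1, inverted output ✓; others ✗
  n6: stuck-at-1, inverted output ✓; others ✗
Consistent faults: {n2 stuck-at-1, n2 inverted output, n4 stuck-at-1, n4 inverted output, n5 stuck-at-1, n5 inverted output, n6 stuck-at-1, n6 inverted output} — 8 in all.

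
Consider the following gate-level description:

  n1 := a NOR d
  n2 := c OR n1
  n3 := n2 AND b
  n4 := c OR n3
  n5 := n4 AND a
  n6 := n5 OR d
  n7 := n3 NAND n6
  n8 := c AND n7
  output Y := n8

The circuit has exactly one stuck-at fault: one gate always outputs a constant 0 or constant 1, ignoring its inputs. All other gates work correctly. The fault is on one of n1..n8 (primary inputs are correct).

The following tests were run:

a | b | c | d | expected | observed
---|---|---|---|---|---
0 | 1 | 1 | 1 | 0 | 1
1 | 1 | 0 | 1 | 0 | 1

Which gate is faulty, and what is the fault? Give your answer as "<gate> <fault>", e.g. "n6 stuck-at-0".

Fault-free values for test 1 (a=0, b=1, c=1, d=1): n1=0, n2=1, n3=1, n4=1, n5=0, n6=1, n7=0, n8=0, giving Y=0. Observed 1.
Test 1: faults giving observed 1 are {n2 stuck-at-0, n3 stuck-at-0, n6 stuck-at-0, n7 stuck-at-1, n8 stuck-at-1}.
Test 2 (a=1, b=1, c=0, d=1): fault-free n1=0, n2=0, n3=0, n4=0, n5=0, n6=1, n7=1, n8=0 → 0; observed 1. Eliminates n2 stuck-at-0, n3 stuck-at-0, n6 stuck-at-0, n7 stuck-at-1.
Only n8 stuck-at-1 is consistent with every test.

n8 stuck-at-1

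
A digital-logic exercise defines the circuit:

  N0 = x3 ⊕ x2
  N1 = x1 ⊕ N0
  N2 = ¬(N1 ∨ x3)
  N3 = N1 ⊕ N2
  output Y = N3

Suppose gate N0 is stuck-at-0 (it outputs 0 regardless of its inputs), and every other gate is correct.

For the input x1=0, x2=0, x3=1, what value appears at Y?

Propagate with N0 forced: N0=0 [stuck-at-0], N1=0, N2=0, N3=0.
So Y = 0. (Without the fault it would be 1.)

0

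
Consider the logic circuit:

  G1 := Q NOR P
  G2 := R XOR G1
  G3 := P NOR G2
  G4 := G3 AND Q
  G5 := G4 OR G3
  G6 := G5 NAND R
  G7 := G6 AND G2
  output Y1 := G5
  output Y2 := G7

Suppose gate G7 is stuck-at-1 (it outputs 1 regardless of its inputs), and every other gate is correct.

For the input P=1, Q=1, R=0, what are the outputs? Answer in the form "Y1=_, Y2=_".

Y1=0, Y2=1

Propagate with G7 forced: G1=0, G2=0, G3=0, G4=0, G5=0, G6=1, G7=1 [stuck-at-1].
So the outputs are Y1=0, Y2=1. (Without the fault they would be Y1=0, Y2=0.)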